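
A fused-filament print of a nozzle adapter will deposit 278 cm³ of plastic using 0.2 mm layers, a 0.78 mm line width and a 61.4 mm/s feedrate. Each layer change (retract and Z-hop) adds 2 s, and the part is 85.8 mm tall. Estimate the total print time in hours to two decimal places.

Extrusion cross-section: 0.2 × 0.78 → 0.156 mm².
Total extruded path = 278000/0.156 = 1782051.3 mm.
Extrusion time = 1782051.3 / 61.4, so 29023.6 s.
Number of layers: 85.8 / 0.2 → 429 (rounded up).
Z-hop total = 429 × 2 = 858 s.
Total = 29023.6 + 858 = 29881.6 s = 8.30 hours.

8.30 hours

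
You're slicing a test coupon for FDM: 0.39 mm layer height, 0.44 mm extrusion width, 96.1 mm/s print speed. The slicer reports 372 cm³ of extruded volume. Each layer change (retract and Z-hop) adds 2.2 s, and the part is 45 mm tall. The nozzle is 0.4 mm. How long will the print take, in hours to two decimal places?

Extrusion cross-section = 0.39 × 0.44 = 0.1716 mm².
Total extruded path = 372000/0.1716 = 2167832.2 mm.
Time extruding = 2167832.2 / 96.1, so 22558.1 s.
Layers = ⌈45/0.39⌉ = 116.
Layer-change overhead = 116 × 2.2 = 255.2 s.
Total = 22558.1 + 255.2 = 22813.3 s = 6.34 hours.

6.34 hours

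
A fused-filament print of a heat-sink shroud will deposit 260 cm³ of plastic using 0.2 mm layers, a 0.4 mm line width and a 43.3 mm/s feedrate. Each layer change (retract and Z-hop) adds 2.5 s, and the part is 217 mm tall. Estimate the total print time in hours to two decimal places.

Bead cross-section = 0.2 × 0.4, so 0.08 mm².
Path length: 260000 mm³ / 0.08 mm² → 3250000 mm.
Extrusion time: 3250000 / 43.3 → 75057.7 s.
Number of layers: 217 / 0.2 → 1085 (rounded up).
Non-print overhead = 1085 × 2.5 = 2712.5 s.
Total = 75057.7 + 2712.5 = 77770.2 s = 21.60 hours.

21.60 hours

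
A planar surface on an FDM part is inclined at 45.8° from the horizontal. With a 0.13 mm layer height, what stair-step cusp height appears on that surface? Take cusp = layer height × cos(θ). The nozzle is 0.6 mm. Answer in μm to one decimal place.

90.6 μm

cos(45.8°) = 0.6972, so cusp = 0.13 × 0.6972 = 0.090636 mm → 90.6 μm.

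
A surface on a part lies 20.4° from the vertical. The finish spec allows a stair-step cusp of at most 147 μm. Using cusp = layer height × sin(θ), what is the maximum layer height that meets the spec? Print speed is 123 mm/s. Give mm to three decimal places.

sin(20.4°) = 0.3486; t_max = 0.147/0.3486 = 0.422 mm.

0.422 mm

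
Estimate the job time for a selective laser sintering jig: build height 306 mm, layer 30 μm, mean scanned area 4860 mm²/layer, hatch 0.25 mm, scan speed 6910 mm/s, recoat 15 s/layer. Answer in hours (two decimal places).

Number of layers: 306 / 0.03 → 10200 (rounded up).
Scan path per layer = 4860 / 0.25 = 19440 mm.
Laser time per layer = 19440 / 6910 = 2.8133 s.
Per-layer time = 2.8133 + 15 = 17.8133 s.
Build time = 10200 × 17.8133 = 181695.66 s = 50.47 hours.

50.47 hours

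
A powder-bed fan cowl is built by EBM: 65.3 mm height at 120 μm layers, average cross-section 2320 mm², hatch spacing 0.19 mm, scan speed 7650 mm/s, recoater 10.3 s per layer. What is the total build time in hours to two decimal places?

1.80 hours

Number of layers: 65.3 / 0.12 → 545 (rounded up).
Per-layer scan distance: 2320 / 0.19 → 12210.5 mm.
Scan time per layer = 12210.5 / 7650, so 1.5961 s.
Time per layer: 1.5961 + 10.3 → 11.8961 s.
Total: 545 × 11.8961 s = 6483.3745 s → 1.80 hours.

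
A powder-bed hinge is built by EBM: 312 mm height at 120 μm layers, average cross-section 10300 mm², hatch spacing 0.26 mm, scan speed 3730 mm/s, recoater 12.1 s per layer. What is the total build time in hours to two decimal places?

16.41 hours

Layers = ⌈312/0.12⌉ = 2600.
Hatch length per layer = 10300 / 0.26, so 39615.4 mm.
Beam time per layer: 39615.4 / 3730 → 10.6208 s.
Layer cycle: 10.6208 + 12.1 → 22.7208 s.
Build time = 2600 × 22.7208 = 59074.08 s = 16.41 hours.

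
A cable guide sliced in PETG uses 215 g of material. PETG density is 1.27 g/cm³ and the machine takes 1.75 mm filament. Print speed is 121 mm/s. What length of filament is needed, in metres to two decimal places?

Extruded volume: 215/1.27 = 169.2913 cm³ (169291.3 mm³).
Cross-section of 1.75 mm filament: π·(1.75/2)² = 2.4053 mm².
L = V/A = 169291.3/2.4053 = 70382.61 mm → 70.38 m.

70.38 m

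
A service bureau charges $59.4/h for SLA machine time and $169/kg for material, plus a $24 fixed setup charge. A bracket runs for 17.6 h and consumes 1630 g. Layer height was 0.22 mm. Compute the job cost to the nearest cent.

Time charge = 59.4 × 17.6, so $1045.44.
Material charge = 169 × 1630/1000, so $275.47.
Adding setup: 1045.44 + 275.47 + 24 → $1344.91.

$1344.91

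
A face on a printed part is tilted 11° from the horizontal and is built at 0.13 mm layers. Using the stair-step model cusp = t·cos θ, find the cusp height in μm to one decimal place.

127.6 μm

cos(11°) = 0.9816, so cusp = 0.13 × 0.9816 = 0.127608 mm → 127.6 μm.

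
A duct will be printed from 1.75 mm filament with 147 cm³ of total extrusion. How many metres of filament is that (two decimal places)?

Cross-section of 1.75 mm filament: π·(1.75/2)² = 2.4053 mm².
Length = 147 cm³ / 2.4053 mm² = 147000 / 2.4053 = 61115.04 mm = 61.12 m.

61.12 m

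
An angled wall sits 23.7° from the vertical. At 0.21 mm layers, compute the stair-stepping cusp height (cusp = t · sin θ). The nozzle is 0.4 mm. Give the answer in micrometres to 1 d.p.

84.4 μm

Cusp = layer height × sin(23.7°) = 0.21 × 0.4019 = 0.084399 mm = 84.4 μm.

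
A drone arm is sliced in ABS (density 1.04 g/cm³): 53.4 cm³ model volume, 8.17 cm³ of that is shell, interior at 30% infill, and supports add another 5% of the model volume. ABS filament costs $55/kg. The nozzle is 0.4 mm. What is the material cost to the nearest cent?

$1.40

Volume inside the shell = 53.4 − 8.17 = 45.23 cm³.
Infill volume = 0.30 × 45.23, so 13.569 cm³.
Support: 0.05 × 53.4 → 2.67 cm³.
Total printed volume = 8.17 + 13.569 + 2.67 = 24.409 cm³.
Mass = 24.409 × 1.04 = 25.38536 g.
Cost = 25.38536 g / 1000 × $55/kg = $1.40.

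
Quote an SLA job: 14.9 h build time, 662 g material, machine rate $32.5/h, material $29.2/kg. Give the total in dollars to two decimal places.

$503.58

Machine-time cost: 32.5 × 14.9 → $484.25.
Feedstock cost = 29.2 × 662/1000 = $19.3304.
Job cost: 484.25 + 19.3304 = 503.5804 ≈ $503.58.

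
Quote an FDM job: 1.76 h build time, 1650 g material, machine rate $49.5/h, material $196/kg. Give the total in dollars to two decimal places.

Machine cost = 49.5 × 1.76 = $87.12.
Material cost: 196 × 1650/1000 → $323.40.
Total = 87.12 + 323.40 = $410.52.

$410.52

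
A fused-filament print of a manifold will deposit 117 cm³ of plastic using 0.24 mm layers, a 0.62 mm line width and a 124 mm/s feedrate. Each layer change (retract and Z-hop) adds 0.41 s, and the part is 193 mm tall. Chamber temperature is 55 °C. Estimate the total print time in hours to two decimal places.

Line area = 0.24 × 0.62, so 0.1488 mm².
Path length: 117000 mm³ / 0.1488 mm² → 786290.3 mm.
Time extruding = 786290.3 / 124 = 6341.1 s.
Layers = ⌈193/0.24⌉ = 805.
Layer-change overhead = 805 × 0.41, so 330.05 s.
Total = 6341.1 + 330.05 = 6671.15 s = 1.85 hours.

1.85 hours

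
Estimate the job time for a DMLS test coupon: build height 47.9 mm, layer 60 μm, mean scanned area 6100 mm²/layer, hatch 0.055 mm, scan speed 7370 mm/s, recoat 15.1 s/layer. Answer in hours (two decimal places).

Layer count = ceil(47.9 / 0.06) = 799.
Per-layer scan distance = 6100 / 0.055 = 110909.1 mm.
Laser time per layer = 110909.1 / 7370, so 15.0487 s.
Time per layer: 15.0487 + 15.1 → 30.1487 s.
Total: 799 × 30.1487 s = 24088.8113 s → 6.69 hours.

6.69 hours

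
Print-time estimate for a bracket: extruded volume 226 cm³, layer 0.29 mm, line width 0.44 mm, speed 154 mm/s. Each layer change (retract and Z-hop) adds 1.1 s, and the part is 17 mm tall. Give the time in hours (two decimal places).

Bead cross-section: 0.29 × 0.44 → 0.1276 mm².
Path length: 226000 mm³ / 0.1276 mm² → 1771159.9 mm.
Time extruding = 1771159.9 / 154, so 11501 s.
Layer count = ceil(17 / 0.29) = 59.
Layer-change overhead: 59 × 1.1 → 64.9 s.
Altogether 11501 + 64.9 = 11565.9 s, i.e. 3.21 hours.

3.21 hours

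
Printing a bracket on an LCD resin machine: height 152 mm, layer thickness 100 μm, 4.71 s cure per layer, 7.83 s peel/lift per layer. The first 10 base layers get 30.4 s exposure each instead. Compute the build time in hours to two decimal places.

Layers = ⌈152/0.1⌉ = 1520.
Burn-in layers = 10 × (30.4 + 7.83), so 382.3 s.
Regular layers: 1510 × (4.71 + 7.83) → 18935.4 s.
Total = 382.3 + 18935.4 = 19317.7 s = 5.37 hours.

5.37 hours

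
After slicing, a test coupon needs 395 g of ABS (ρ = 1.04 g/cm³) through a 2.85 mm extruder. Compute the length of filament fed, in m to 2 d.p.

Extruded volume: 395/1.04 = 379.8077 cm³ (379807.7 mm³).
A = π r² = π × 1.425² = 6.3794 mm².
Length = 379807.7 / 6.3794 = 59536.59 mm = 59.54 m.

59.54 m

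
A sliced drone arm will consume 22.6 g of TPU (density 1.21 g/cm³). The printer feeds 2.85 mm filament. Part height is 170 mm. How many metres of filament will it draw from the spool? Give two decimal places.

2.93 m

Extruded volume: 22.6/1.21 = 18.6777 cm³ (18677.7 mm³).
A = π r² = π × 1.425² = 6.3794 mm².
Length = 18677.7 / 6.3794 = 2927.81 mm = 2.93 m.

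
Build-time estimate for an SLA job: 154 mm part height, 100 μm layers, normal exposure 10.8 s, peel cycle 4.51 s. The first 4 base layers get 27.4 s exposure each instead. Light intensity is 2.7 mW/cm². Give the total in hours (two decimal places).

Layer count = ceil(154 / 0.1) = 1540.
Base layers = 4 × (27.4 + 4.51), so 127.64 s.
Remaining layers = 1536 × (10.8 + 4.51) = 23516.16 s.
Sum: 127.64 + 23516.16 = 23643.8 s → 6.57 hours.

6.57 hours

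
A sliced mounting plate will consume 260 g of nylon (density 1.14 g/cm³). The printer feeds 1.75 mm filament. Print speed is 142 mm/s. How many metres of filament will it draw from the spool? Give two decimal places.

94.82 m

Extruded volume: 260/1.14 = 228.0702 cm³ (228070.2 mm³).
Cross-section of 1.75 mm filament: π·(1.75/2)² = 2.4053 mm².
L = V/A = 228070.2/2.4053 = 94819.86 mm → 94.82 m.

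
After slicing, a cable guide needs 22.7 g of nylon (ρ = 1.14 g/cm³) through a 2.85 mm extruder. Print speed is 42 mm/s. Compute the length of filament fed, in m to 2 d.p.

Extruded volume: 22.7/1.14 = 19.9123 cm³ (19912.3 mm³).
Filament cross-section = π × (2.85/2)² = 6.3794 mm².
L = V/A = 19912.3/6.3794 = 3121.34 mm → 3.12 m.

3.12 m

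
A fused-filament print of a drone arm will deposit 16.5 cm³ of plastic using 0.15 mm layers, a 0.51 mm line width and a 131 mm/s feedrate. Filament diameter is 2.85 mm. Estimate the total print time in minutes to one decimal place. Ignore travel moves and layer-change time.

Bead cross-section = 0.15 × 0.51 = 0.0765 mm².
Total extruded path = 16500/0.0765 = 215686.3 mm.
Extrusion time: 215686.3 / 131 → 1646.5 s.
Converting: 1646.5 s = 27.4 minutes.

27.4 minutes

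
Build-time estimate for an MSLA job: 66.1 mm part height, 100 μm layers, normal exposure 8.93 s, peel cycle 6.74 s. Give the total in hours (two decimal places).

2.88 hours

Layer count = ceil(66.1 / 0.1) = 661.
Each layer takes: 8.93 + 6.74 → 15.67 s.
Build time: 661 × 15.67 s = 10357.87 s, i.e. 2.88 hours.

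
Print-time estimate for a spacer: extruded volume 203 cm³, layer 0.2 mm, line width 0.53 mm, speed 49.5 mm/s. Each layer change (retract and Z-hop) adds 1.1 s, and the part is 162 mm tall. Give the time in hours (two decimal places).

10.99 hours

Extrusion cross-section = 0.2 × 0.53 = 0.106 mm².
Total extruded path = 203000/0.106 = 1915094.3 mm.
Print-move time = 1915094.3 / 49.5, so 38688.8 s.
Layer count = ceil(162 / 0.2) = 810.
Layer-change overhead = 810 × 1.1, so 891 s.
Altogether 38688.8 + 891 = 39579.8 s, i.e. 10.99 hours.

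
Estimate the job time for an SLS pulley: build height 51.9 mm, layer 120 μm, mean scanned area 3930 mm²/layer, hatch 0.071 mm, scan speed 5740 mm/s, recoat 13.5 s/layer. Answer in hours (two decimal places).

2.78 hours

Layer count = ceil(51.9 / 0.12) = 433.
Per-layer scan distance = 3930 / 0.071, so 55352.1 mm.
Laser time per layer: 55352.1 / 5740 → 9.6432 s.
Per-layer time = 9.6432 + 13.5 = 23.1432 s.
433 layers × 23.1432 s/layer = 10021.0056 s, i.e. 2.78 hours.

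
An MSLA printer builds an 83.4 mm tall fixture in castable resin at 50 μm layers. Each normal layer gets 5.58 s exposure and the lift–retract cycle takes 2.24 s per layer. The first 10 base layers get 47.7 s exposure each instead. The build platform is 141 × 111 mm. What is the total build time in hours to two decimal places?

Layer count = ceil(83.4 / 0.05) = 1668.
Bottom layers = 10 × (47.7 + 2.24), so 499.4 s.
Remaining layers: 1658 × (5.58 + 2.24) → 12965.56 s.
Sum: 499.4 + 12965.56 = 13464.96 s → 3.74 hours.

3.74 hours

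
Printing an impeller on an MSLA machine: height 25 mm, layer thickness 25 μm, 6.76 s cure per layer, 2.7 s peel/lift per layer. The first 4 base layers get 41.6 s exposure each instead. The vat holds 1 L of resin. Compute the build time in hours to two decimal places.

2.67 hours

Layer count = ceil(25 / 0.025) = 1000.
Base layers = 4 × (41.6 + 2.7) = 177.2 s.
Remaining layers = 996 × (6.76 + 2.7), so 9422.16 s.
Total = 177.2 + 9422.16 = 9599.36 s = 2.67 hours.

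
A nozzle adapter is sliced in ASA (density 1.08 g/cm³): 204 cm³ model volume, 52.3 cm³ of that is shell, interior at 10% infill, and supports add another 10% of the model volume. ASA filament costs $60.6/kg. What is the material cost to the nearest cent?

Infill region = 204 − 52.3, so 151.7 cm³.
Infill deposited: 0.10 × 151.7 → 15.17 cm³.
Support: 0.10 × 204 → 20.4 cm³.
Total printed volume = 52.3 + 15.17 + 20.4 = 87.87 cm³.
Mass = 87.87 × 1.08, so 94.8996 g.
At $60.6/kg: 94.8996/1000 × 60.6 = $5.75.

$5.75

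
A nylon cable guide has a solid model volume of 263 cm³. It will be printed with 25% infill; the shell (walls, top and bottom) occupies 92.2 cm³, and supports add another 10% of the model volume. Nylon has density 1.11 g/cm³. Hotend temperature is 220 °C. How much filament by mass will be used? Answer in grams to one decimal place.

178.9 g

Volume inside the shell = 263 − 92.2, so 170.8 cm³.
Deposited infill = 0.25 × 170.8 = 42.7 cm³.
Support: 0.10 × 263 → 26.3 cm³.
Total printed volume = 92.2 + 42.7 + 26.3, so 161.2 cm³.
Mass: 161.2 × 1.11 → 178.932 g.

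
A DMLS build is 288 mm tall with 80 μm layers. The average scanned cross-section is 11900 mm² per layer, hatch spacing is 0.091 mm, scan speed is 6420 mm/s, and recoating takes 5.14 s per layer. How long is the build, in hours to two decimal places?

Number of layers: 288 / 0.08 → 3600 (rounded up).
Scan path per layer = 11900 / 0.091, so 130769.2 mm.
Laser time per layer = 130769.2 / 6420, so 20.369 s.
Per-layer time = 20.369 + 5.14 = 25.509 s.
3600 layers × 25.509 s/layer = 91832.4 s, i.e. 25.51 hours.

25.51 hours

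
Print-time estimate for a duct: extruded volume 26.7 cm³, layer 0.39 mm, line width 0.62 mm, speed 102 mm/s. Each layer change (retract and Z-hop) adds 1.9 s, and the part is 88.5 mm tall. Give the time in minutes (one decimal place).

Extrusion cross-section: 0.39 × 0.62 → 0.2418 mm².
Path length: 26700 mm³ / 0.2418 mm² → 110421.8 mm.
Time extruding = 110421.8 / 102 = 1082.6 s.
Layers = ⌈88.5/0.39⌉ = 227.
Non-print overhead = 227 × 1.9 = 431.3 s.
Altogether 1082.6 + 431.3 = 1513.9 s, i.e. 25.2 minutes.

25.2 minutes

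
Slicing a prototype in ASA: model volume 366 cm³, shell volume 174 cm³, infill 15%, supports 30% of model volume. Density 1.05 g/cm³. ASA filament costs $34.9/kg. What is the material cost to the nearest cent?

$11.46

Volume inside the shell = 366 − 174, so 192 cm³.
Infill deposited = 0.15 × 192, so 28.8 cm³.
Support = 0.30 × 366, so 109.8 cm³.
Total extruded: 174 + 28.8 + 109.8 → 312.6 cm³.
Mass = 312.6 × 1.05, so 328.23 g.
Cost = 328.23 g / 1000 × $34.9/kg = $11.46.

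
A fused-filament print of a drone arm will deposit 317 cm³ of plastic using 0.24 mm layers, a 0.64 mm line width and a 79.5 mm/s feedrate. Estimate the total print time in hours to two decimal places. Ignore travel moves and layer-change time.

7.21 hours

Bead cross-section = 0.24 × 0.64, so 0.1536 mm².
Toolpath length = 317 cm³ / 0.1536 mm² = 317000 / 0.1536 = 2063802.1 mm.
Extrusion time: 2063802.1 / 79.5 → 25959.8 s.
That's 25959.8 s → 7.21 hours.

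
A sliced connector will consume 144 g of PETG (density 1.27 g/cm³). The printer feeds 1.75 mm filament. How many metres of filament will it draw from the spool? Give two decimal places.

47.14 m

Extruded volume: 144/1.27 = 113.3858 cm³ (113385.8 mm³).
A = π r² = π × 0.875² = 2.4053 mm².
Length = 113385.8 / 2.4053 = 47139.98 mm = 47.14 m.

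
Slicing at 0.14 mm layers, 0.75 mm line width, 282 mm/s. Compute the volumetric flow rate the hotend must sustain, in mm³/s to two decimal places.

29.61

Extrusion cross-section = 0.14 × 0.75, so 0.105 mm².
Q = v·A = 282 × 0.105 = 29.61 mm³/s.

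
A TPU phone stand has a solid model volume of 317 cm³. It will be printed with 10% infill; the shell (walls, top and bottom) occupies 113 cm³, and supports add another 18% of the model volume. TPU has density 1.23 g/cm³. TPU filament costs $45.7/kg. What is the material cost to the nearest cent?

Infill region: 317 − 113 → 204 cm³.
Deposited infill: 0.10 × 204 → 20.4 cm³.
Support: 0.18 × 317 → 57.06 cm³.
Total extruded = 113 + 20.4 + 57.06, so 190.46 cm³.
Mass: 190.46 × 1.23 → 234.2658 g.
Cost = 234.2658 g / 1000 × $45.7/kg = $10.71.

$10.71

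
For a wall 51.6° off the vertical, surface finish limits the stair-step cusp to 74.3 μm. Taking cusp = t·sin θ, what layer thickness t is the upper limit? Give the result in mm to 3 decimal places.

0.095 mm

Layer height = cusp / sin(51.6°) = 0.0743 / 0.7837 = 0.095 mm.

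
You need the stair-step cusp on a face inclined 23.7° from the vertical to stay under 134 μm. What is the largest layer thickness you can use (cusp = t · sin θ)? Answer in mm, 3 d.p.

t = h_c / sin θ = 0.134 / 0.4019 = 0.333 mm.

0.333 mm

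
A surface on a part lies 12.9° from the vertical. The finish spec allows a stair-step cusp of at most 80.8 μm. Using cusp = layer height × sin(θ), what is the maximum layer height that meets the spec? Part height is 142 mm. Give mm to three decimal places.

0.362 mm

Layer height = cusp / sin(12.9°) = 0.0808 / 0.2233 = 0.362 mm.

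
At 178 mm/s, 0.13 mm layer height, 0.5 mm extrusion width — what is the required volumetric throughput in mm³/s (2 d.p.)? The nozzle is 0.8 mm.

A = 0.13 × 0.5, so 0.065 mm².
Volumetric flow = 178 × 0.065 = 11.57 mm³/s.

11.57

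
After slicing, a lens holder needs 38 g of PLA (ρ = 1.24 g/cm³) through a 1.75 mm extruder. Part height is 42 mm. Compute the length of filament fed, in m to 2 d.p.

Volume = 38 g / 1.24 g·cm⁻³ = 30.6452 cm³ = 30645.2 mm³.
Filament cross-section = π × (1.75/2)² = 2.4053 mm².
Length = 30645.2 / 2.4053 = 12740.7 mm = 12.74 m.

12.74 m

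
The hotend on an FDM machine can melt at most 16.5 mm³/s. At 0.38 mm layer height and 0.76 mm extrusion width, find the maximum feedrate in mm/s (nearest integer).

Bead cross-section: 0.38 × 0.76 → 0.2888 mm².
Max speed = 16.5 / 0.2888 = 57.13 ≈ 57 mm/s.

57 mm/s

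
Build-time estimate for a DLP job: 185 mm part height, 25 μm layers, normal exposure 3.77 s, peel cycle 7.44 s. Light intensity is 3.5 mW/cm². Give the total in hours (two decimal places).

Layer count = ceil(185 / 0.025) = 7400.
Each layer takes = 3.77 + 7.44, so 11.21 s.
Total = 7400 × 11.21 = 82954 s = 23.04 hours.

23.04 hours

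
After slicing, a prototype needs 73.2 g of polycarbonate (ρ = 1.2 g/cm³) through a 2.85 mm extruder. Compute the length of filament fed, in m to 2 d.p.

9.56 m

Extruded volume: 73.2/1.2 = 61 cm³ (61000 mm³).
Cross-section of 2.85 mm filament: π·(2.85/2)² = 6.3794 mm².
L = V/A = 61000/6.3794 = 9562.03 mm → 9.56 m.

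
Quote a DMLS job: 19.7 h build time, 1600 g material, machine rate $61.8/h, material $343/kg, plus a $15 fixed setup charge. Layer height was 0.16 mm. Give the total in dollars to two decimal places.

Machine cost: 61.8 × 19.7 → $1217.46.
Material cost = 343 × 1600/1000 = $548.80.
Adding setup: 1217.46 + 548.80 + 15 → $1781.26.

$1781.26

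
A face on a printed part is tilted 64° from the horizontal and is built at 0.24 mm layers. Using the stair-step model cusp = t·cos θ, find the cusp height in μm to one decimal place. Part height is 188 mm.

105.2 μm

Cusp = layer height × cos(64°) = 0.24 × 0.4384 = 0.105216 mm = 105.2 μm.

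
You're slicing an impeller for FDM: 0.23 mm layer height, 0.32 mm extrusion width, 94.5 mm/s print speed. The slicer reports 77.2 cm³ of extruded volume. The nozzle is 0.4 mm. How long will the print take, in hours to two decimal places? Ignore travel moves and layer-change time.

Extrusion cross-section = 0.23 × 0.32 = 0.0736 mm².
Path length: 77200 mm³ / 0.0736 mm² → 1048913 mm.
Print-move time: 1048913 / 94.5 → 11099.6 s.
11099.6 s = 3.08 hours.

3.08 hours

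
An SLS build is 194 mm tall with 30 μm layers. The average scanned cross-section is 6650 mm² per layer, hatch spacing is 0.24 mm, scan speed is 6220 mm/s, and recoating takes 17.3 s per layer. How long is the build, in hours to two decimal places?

Layer count = ceil(194 / 0.03) = 6467.
Scan path per layer: 6650 / 0.24 → 27708.3 mm.
Laser time per layer = 27708.3 / 6220, so 4.4547 s.
Layer cycle = 4.4547 + 17.3, so 21.7547 s.
Total: 6467 × 21.7547 s = 140687.6449 s → 39.08 hours.

39.08 hours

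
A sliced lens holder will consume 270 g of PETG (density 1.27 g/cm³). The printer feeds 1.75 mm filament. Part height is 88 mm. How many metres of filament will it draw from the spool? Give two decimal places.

Volume = 270 g / 1.27 g·cm⁻³ = 212.5984 cm³ = 212598.4 mm³.
Filament cross-section = π × (1.75/2)² = 2.4053 mm².
Length = 212598.4 / 2.4053 = 88387.48 mm = 88.39 m.

88.39 m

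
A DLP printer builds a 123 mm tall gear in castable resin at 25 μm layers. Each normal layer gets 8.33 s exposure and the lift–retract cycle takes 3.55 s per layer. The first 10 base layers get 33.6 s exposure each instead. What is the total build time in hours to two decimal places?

16.31 hours

Layer count = ceil(123 / 0.025) = 4920.
Burn-in layers = 10 × (33.6 + 3.55), so 371.5 s.
Remaining layers = 4910 × (8.33 + 3.55) = 58330.8 s.
Total = 371.5 + 58330.8 = 58702.3 s = 16.31 hours.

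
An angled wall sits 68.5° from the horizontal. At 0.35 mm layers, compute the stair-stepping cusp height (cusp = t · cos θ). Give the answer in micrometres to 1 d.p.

h_c = t·cos θ = 0.35 × 0.3665 = 0.128275 mm (128.3 μm).

128.3 μm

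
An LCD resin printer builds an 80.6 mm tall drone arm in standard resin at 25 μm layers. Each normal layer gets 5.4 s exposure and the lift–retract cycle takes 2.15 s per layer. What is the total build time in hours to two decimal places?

6.76 hours

Layer count = ceil(80.6 / 0.025) = 3224.
Per-layer time = 5.4 + 2.15 = 7.55 s.
Total = 3224 × 7.55 = 24341.2 s = 6.76 hours.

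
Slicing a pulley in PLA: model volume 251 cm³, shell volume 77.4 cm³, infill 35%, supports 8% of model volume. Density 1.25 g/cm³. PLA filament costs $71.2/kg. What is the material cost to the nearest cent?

$14.08

Infill region: 251 − 77.4 → 173.6 cm³.
Infill deposited = 0.35 × 173.6, so 60.76 cm³.
Support = 0.08 × 251 = 20.08 cm³.
Deposited volume = 77.4 + 60.76 + 20.08, so 158.24 cm³.
Mass: 158.24 × 1.25 → 197.8 g.
Cost = 197.8 g / 1000 × $71.2/kg = $14.08.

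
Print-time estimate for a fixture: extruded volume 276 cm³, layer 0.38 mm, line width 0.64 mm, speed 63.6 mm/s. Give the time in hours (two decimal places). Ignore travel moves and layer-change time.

4.96 hours

Bead cross-section = 0.38 × 0.64, so 0.2432 mm².
Total extruded path = 276000/0.2432 = 1134868.4 mm.
Extrusion time = 1134868.4 / 63.6 = 17843.8 s.
17843.8 s = 4.96 hours.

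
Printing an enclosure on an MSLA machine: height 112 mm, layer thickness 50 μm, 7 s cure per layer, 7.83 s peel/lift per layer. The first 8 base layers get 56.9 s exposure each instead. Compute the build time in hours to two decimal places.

Number of layers: 112 / 0.05 → 2240 (rounded up).
Burn-in layers = 8 × (56.9 + 7.83) = 517.84 s.
Normal layers = 2232 × (7 + 7.83), so 33100.56 s.
Sum: 517.84 + 33100.56 = 33618.4 s → 9.34 hours.

9.34 hours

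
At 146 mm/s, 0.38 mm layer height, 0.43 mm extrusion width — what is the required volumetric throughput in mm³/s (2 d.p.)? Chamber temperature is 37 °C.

23.86

Bead cross-section = 0.38 × 0.43 = 0.1634 mm².
Volumetric flow = 146 × 0.1634 = 23.86 mm³/s.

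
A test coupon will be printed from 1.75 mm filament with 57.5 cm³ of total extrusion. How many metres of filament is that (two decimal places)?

23.91 m

Filament cross-section = π × (1.75/2)² = 2.4053 mm².
L = 57500 mm³ / 2.4053 mm² = 23905.54 mm, i.e. 23.91 m.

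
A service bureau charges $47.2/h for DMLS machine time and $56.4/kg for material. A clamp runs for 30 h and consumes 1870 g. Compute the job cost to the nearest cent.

Time charge = 47.2 × 30, so $1416.00.
Material charge = 56.4 × 1870/1000, so $105.468.
Job cost: 1416.00 + 105.468 = 1521.468 ≈ $1521.47.

$1521.47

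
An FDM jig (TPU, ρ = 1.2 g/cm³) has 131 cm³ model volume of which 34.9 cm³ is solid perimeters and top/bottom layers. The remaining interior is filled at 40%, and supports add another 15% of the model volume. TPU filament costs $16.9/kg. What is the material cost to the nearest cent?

$1.89

Interior volume = 131 − 34.9, so 96.1 cm³.
Deposited infill = 0.40 × 96.1 = 38.44 cm³.
Support = 0.15 × 131 = 19.65 cm³.
Total extruded = 34.9 + 38.44 + 19.65, so 92.99 cm³.
Mass = 92.99 × 1.2, so 111.588 g.
At $16.9/kg: 111.588/1000 × 16.9 = $1.89.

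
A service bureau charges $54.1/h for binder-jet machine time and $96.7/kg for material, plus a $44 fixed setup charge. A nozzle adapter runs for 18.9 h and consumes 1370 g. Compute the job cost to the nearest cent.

Time charge: 54.1 × 18.9 → $1022.49.
Material charge: 96.7 × 1370/1000 → $132.479.
Total = 1022.49 + 132.479 + 44 = 1198.969 ≈ $1198.97.

$1198.97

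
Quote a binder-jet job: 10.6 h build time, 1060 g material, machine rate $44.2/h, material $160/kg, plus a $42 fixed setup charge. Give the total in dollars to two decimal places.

Machine cost = 44.2 × 10.6 = $468.52.
Material cost = 160 × 1060/1000, so $169.60.
Adding setup: 468.52 + 169.60 + 42 → $680.12.

$680.12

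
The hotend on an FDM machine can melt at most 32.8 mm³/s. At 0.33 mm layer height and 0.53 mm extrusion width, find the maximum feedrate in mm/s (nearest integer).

Bead cross-section: 0.33 × 0.53 → 0.1749 mm².
Max speed = 32.8 / 0.1749 = 187.54 ≈ 188 mm/s.

188 mm/s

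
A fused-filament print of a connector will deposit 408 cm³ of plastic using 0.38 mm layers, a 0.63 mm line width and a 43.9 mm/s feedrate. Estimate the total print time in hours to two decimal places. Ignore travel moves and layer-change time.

Line area = 0.38 × 0.63, so 0.2394 mm².
Path length: 408000 mm³ / 0.2394 mm² → 1704260.7 mm.
Print-move time = 1704260.7 / 43.9 = 38821.4 s.
Converting: 38821.4 s = 10.78 hours.

10.78 hours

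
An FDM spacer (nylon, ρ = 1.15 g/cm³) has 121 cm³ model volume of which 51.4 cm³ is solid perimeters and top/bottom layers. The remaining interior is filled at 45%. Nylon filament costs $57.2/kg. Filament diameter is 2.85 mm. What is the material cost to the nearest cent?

$5.44

Infill region: 121 − 51.4 → 69.6 cm³.
Deposited infill: 0.45 × 69.6 → 31.32 cm³.
Deposited volume = 51.4 + 31.32 = 82.72 cm³.
Mass: 82.72 × 1.15 → 95.128 g.
At $57.2/kg: 95.128/1000 × 57.2 = $5.44.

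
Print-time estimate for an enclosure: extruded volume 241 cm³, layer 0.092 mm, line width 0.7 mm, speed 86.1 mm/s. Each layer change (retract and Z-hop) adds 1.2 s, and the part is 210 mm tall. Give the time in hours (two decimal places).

12.83 hours

Line area: 0.092 × 0.7 → 0.0644 mm².
Path length: 241000 mm³ / 0.0644 mm² → 3742236 mm.
Extrusion time = 3742236 / 86.1 = 43463.8 s.
Layers = ⌈210/0.092⌉ = 2283.
Layer-change overhead = 2283 × 1.2, so 2739.6 s.
Altogether 43463.8 + 2739.6 = 46203.4 s, i.e. 12.83 hours.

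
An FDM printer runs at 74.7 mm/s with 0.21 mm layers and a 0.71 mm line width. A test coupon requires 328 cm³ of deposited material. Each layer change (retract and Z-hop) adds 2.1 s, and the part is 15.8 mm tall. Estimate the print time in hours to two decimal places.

8.22 hours

Bead cross-section: 0.21 × 0.71 → 0.1491 mm².
Total extruded path = 328000/0.1491 = 2199865.9 mm.
Time extruding = 2199865.9 / 74.7 = 29449.3 s.
Layer count = ceil(15.8 / 0.21) = 76.
Z-hop total = 76 × 2.1 = 159.6 s.
Altogether 29449.3 + 159.6 = 29608.9 s, i.e. 8.22 hours.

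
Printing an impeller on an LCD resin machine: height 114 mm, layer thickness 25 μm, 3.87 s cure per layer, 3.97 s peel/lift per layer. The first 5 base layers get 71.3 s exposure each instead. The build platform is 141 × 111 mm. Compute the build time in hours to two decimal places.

10.02 hours

Layer count = ceil(114 / 0.025) = 4560.
Bottom layers = 5 × (71.3 + 3.97) = 376.35 s.
Remaining layers: 4555 × (3.87 + 3.97) → 35711.2 s.
Total = 376.35 + 35711.2 = 36087.55 s = 10.02 hours.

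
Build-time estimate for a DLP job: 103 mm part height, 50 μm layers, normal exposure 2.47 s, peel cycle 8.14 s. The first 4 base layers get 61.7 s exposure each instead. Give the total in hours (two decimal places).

Layer count = ceil(103 / 0.05) = 2060.
Burn-in layers = 4 × (61.7 + 8.14), so 279.36 s.
Regular layers = 2056 × (2.47 + 8.14) = 21814.16 s.
Sum: 279.36 + 21814.16 = 22093.52 s → 6.14 hours.

6.14 hours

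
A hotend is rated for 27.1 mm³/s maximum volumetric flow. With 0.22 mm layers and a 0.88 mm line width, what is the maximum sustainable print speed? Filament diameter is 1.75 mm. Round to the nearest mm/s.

140 mm/s

A = 0.22 × 0.88, so 0.1936 mm².
v_max = Q/A = 27.1/0.1936 = 139.98 mm/s → 140 mm/s.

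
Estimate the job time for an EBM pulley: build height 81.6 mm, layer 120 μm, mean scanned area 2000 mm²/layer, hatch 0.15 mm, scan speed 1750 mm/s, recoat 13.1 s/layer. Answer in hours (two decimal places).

Layers = ⌈81.6/0.12⌉ = 680.
Per-layer scan distance = 2000 / 0.15, so 13333.3 mm.
Per-layer scan time: 13333.3 / 1750 → 7.619 s.
Per-layer time = 7.619 + 13.1 = 20.719 s.
680 layers × 20.719 s/layer = 14088.92 s, i.e. 3.91 hours.

3.91 hours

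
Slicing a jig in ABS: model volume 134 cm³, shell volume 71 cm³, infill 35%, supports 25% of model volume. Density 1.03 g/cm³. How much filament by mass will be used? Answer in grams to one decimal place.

130.3 g

Interior volume = 134 − 71 = 63 cm³.
Infill deposited: 0.35 × 63 → 22.05 cm³.
Support = 0.25 × 134, so 33.5 cm³.
Total extruded = 71 + 22.05 + 33.5, so 126.55 cm³.
Mass = 126.55 × 1.03, so 130.3465 g.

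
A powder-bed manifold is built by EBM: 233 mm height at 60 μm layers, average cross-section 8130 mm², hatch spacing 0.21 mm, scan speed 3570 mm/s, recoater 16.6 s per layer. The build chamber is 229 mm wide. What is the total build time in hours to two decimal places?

29.61 hours

Layer count = ceil(233 / 0.06) = 3884.
Scan path per layer: 8130 / 0.21 → 38714.3 mm.
Per-layer scan time = 38714.3 / 3570, so 10.8443 s.
Layer cycle: 10.8443 + 16.6 → 27.4443 s.
Build time = 3884 × 27.4443 = 106593.6612 s = 29.61 hours.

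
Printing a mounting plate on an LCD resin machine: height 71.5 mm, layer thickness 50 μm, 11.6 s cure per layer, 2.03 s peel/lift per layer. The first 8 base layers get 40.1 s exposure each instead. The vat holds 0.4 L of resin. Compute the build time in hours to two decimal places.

5.48 hours

Layer count = ceil(71.5 / 0.05) = 1430.
Base layers: 8 × (40.1 + 2.03) → 337.04 s.
Remaining layers = 1422 × (11.6 + 2.03) = 19381.86 s.
Total = 337.04 + 19381.86 = 19718.9 s = 5.48 hours.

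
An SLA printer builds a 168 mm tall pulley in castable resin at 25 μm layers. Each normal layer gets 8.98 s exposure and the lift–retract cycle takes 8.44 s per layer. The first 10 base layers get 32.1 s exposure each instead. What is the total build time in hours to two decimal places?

Layers = ⌈168/0.025⌉ = 6720.
Burn-in layers = 10 × (32.1 + 8.44), so 405.4 s.
Normal layers = 6710 × (8.98 + 8.44), so 116888.2 s.
Total = 405.4 + 116888.2 = 117293.6 s = 32.58 hours.

32.58 hours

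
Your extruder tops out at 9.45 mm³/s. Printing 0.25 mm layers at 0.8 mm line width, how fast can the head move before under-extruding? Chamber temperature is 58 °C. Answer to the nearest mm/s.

47 mm/s

A = 0.25 × 0.8, so 0.2 mm².
Max speed = 9.45 / 0.2 = 47.25 ≈ 47 mm/s.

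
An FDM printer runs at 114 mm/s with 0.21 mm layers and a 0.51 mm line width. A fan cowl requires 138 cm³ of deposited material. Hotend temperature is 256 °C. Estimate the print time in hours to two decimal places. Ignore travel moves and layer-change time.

3.14 hours

Line area: 0.21 × 0.51 → 0.1071 mm².
Toolpath length = 138 cm³ / 0.1071 mm² = 138000 / 0.1071 = 1288515.4 mm.
Print-move time = 1288515.4 / 114 = 11302.8 s.
That's 11302.8 s → 3.14 hours.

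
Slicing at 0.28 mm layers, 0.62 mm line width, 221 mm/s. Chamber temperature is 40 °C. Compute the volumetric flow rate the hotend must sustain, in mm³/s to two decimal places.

38.37

Extrusion cross-section = 0.28 × 0.62 = 0.1736 mm².
Volumetric flow = 221 × 0.1736 = 38.37 mm³/s.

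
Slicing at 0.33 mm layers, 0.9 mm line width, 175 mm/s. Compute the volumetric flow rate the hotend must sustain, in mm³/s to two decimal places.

Bead cross-section: 0.33 × 0.9 → 0.297 mm².
Q = v·A = 175 × 0.297 = 51.98 mm³/s.

51.98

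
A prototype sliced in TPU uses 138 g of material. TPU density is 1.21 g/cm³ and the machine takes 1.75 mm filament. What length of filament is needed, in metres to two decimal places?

47.42 m

Extruded volume: 138/1.21 = 114.0496 cm³ (114049.6 mm³).
Cross-section of 1.75 mm filament: π·(1.75/2)² = 2.4053 mm².
Length = 114049.6 / 2.4053 = 47415.96 mm = 47.42 m.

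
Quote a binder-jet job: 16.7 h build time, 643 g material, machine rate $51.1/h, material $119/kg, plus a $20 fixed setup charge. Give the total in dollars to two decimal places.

Time charge: 51.1 × 16.7 → $853.37.
Material charge: 119 × 643/1000 → $76.517.
Total = 853.37 + 76.517 + 20 = 949.887 ≈ $949.89.

$949.89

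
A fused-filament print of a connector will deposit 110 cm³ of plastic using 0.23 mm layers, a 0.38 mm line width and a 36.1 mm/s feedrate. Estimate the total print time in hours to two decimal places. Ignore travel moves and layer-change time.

9.68 hours

Bead cross-section: 0.23 × 0.38 → 0.0874 mm².
Toolpath length = 110 cm³ / 0.0874 mm² = 110000 / 0.0874 = 1258581.2 mm.
Print-move time: 1258581.2 / 36.1 → 34863.7 s.
In the requested units: 34863.7 s = 9.68 hours.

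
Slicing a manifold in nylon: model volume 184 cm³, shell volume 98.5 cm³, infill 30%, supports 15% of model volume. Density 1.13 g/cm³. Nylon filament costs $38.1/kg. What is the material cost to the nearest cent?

$6.53

Volume inside the shell = 184 − 98.5 = 85.5 cm³.
Infill volume = 0.30 × 85.5, so 25.65 cm³.
Support = 0.15 × 184 = 27.6 cm³.
Deposited volume = 98.5 + 25.65 + 27.6, so 151.75 cm³.
Mass: 151.75 × 1.13 → 171.4775 g.
Cost = 171.4775 g / 1000 × $38.1/kg = $6.53.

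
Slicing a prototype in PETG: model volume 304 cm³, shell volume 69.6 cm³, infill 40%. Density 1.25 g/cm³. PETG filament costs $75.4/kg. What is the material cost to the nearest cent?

Interior volume = 304 − 69.6 = 234.4 cm³.
Infill deposited: 0.40 × 234.4 → 93.76 cm³.
Total extruded = 69.6 + 93.76 = 163.36 cm³.
Mass = 163.36 × 1.25, so 204.2 g.
Cost = 204.2 g / 1000 × $75.4/kg = $15.40.

$15.40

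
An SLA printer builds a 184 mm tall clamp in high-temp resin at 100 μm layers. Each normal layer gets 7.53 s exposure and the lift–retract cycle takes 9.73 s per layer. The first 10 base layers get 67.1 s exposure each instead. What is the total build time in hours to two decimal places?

8.99 hours

Number of layers: 184 / 0.1 → 1840 (rounded up).
Bottom layers: 10 × (67.1 + 9.73) → 768.3 s.
Regular layers: 1830 × (7.53 + 9.73) → 31585.8 s.
Sum: 768.3 + 31585.8 = 32354.1 s → 8.99 hours.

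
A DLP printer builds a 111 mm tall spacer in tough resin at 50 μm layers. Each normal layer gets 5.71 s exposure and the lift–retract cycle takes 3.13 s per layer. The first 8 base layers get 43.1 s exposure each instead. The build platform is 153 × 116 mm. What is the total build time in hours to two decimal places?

Layers = ⌈111/0.05⌉ = 2220.
Base layers = 8 × (43.1 + 3.13) = 369.84 s.
Normal layers = 2212 × (5.71 + 3.13), so 19554.08 s.
Sum: 369.84 + 19554.08 = 19923.92 s → 5.53 hours.

5.53 hours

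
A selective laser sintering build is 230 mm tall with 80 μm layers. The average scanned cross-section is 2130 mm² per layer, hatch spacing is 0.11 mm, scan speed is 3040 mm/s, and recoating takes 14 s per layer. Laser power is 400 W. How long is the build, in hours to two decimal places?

16.27 hours

Layers = ⌈230/0.08⌉ = 2875.
Scan path per layer: 2130 / 0.11 → 19363.6 mm.
Laser time per layer = 19363.6 / 3040 = 6.3696 s.
Time per layer = 6.3696 + 14 = 20.3696 s.
Build time = 2875 × 20.3696 = 58562.6 s = 16.27 hours.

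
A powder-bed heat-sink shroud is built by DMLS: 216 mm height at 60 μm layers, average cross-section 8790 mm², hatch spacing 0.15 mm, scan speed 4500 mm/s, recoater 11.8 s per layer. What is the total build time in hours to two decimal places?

Layers = ⌈216/0.06⌉ = 3600.
Per-layer scan distance: 8790 / 0.15 → 58600 mm.
Scan time per layer = 58600 / 4500, so 13.0222 s.
Time per layer: 13.0222 + 11.8 → 24.8222 s.
Total: 3600 × 24.8222 s = 89359.92 s → 24.82 hours.

24.82 hours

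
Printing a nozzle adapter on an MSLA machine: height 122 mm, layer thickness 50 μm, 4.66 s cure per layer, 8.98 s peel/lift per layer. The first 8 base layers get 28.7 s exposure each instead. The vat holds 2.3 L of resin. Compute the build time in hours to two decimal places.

9.30 hours

Number of layers: 122 / 0.05 → 2440 (rounded up).
Bottom layers: 8 × (28.7 + 8.98) → 301.44 s.
Normal layers: 2432 × (4.66 + 8.98) → 33172.48 s.
Total = 301.44 + 33172.48 = 33473.92 s = 9.30 hours.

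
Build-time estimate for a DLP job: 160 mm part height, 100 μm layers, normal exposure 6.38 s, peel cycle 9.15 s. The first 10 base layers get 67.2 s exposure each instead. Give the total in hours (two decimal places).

7.07 hours

Number of layers: 160 / 0.1 → 1600 (rounded up).
Base layers: 10 × (67.2 + 9.15) → 763.5 s.
Normal layers = 1590 × (6.38 + 9.15) = 24692.7 s.
Sum: 763.5 + 24692.7 = 25456.2 s → 7.07 hours.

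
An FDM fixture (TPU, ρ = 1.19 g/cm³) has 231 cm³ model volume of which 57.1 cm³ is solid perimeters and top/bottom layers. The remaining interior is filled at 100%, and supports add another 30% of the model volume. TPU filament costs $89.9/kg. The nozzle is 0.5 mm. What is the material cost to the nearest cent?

$32.13

Interior volume = 231 − 57.1, so 173.9 cm³.
Infill deposited = 1.00 × 173.9, so 173.9 cm³.
Support: 0.30 × 231 → 69.3 cm³.
Deposited volume = 57.1 + 173.9 + 69.3 = 300.3 cm³.
Mass = 300.3 × 1.19, so 357.357 g.
Cost = 357.357 g / 1000 × $89.9/kg = $32.13.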